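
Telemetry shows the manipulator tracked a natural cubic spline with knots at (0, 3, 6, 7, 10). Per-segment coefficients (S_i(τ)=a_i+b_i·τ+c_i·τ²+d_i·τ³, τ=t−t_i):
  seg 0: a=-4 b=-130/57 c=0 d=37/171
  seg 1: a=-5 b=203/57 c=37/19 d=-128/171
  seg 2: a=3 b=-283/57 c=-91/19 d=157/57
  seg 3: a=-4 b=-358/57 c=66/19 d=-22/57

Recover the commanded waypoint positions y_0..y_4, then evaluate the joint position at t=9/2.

y_0=-4 y_1=-5 y_2=3 y_3=-4 y_4=-2
S(9/2) = 167/76

y_0 = S_0(0) = a_0 = -4
y_1 = S_1(0) = a_1 = -5
y_2 = S_2(0) = a_2 = 3
y_3 = S_3(0) = a_3 = -4
y_4 = S_3(3) = -2
t_q=9/2 is in segment 1 (τ=3/2); S_1(τ)=167/76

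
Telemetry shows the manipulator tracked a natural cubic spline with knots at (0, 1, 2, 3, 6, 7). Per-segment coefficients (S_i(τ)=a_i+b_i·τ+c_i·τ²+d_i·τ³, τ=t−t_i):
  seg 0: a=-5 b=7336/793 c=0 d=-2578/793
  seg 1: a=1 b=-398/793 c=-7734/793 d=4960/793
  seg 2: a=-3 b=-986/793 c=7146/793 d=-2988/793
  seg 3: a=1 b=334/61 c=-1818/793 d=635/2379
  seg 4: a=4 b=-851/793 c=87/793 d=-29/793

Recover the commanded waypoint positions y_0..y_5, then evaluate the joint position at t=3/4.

y_0=-5 y_1=1 y_2=-3 y_3=1 y_4=4 y_5=3
S(3/4) = 14381/25376

y_0 = S_0(0) = a_0 = -5
y_1 = S_1(0) = a_1 = 1
y_2 = S_2(0) = a_2 = -3
y_3 = S_3(0) = a_3 = 1
y_4 = S_4(0) = a_4 = 4
y_5 = S_4(1) = 3
t_q=3/4 is in segment 0 (τ=3/4); S_0(τ)=14381/25376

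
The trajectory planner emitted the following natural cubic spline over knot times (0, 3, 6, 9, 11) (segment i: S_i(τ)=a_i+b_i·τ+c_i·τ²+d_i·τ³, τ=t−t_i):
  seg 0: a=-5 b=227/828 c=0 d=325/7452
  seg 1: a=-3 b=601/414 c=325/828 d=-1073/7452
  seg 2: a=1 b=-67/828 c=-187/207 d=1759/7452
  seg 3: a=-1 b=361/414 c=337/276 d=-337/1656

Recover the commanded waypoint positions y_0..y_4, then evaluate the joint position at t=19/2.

y_0=-5 y_1=-3 y_2=1 y_3=-1 y_4=4
S(19/2) = -1255/4416

y_0 = S_0(0) = a_0 = -5
y_1 = S_1(0) = a_1 = -3
y_2 = S_2(0) = a_2 = 1
y_3 = S_3(0) = a_3 = -1
y_4 = S_3(2) = 4
t_q=19/2 is in segment 3 (τ=1/2); S_3(τ)=-1255/4416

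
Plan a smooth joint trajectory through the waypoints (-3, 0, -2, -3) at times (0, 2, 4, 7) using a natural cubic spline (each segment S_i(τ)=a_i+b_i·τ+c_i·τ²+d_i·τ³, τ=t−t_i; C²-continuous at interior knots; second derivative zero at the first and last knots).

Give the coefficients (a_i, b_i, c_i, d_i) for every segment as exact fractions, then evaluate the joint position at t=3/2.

  seg 0: a=-3 b=125/57 c=0 d=-79/456
  seg 1: a=0 b=13/114 c=-79/76 d=55/228
  seg 2: a=-2 b=-131/114 c=31/76 d=-31/684
S(3/2) = -359/1216

Δ: Δ0=3/2, Δ1=-1, Δ2=-1/3
row 1: diag=8, rhs=-15; c'=1/4, d'=-15/8
row 2: denom=10−2·1/4=19/2; d'=(4−2·-15/8)/(19/2)=31/38
back: M2=31/38
back: M1=-15/8−1/4·31/38=-79/38
M: M0=0, M1=-79/38, M2=31/38, M3=0
seg 0: a=-3, c=M0/2=0, d=(M1−M0)/(6·2)=-79/456, b=Δ0−h0·(2M0+M1)/6=125/57
seg 1: a=0, c=M1/2=-79/76, d=(M2−M1)/(6·2)=55/228, b=Δ1−h1·(2M1+M2)/6=13/114
seg 2: a=-2, c=M2/2=31/76, d=(M3−M2)/(6·3)=-31/684, b=Δ2−h2·(2M2+M3)/6=-131/114
t_q=3/2 → seg 0, τ=3/2; S=-3+125/57·τ+0·τ²+-79/456·τ³=-359/1216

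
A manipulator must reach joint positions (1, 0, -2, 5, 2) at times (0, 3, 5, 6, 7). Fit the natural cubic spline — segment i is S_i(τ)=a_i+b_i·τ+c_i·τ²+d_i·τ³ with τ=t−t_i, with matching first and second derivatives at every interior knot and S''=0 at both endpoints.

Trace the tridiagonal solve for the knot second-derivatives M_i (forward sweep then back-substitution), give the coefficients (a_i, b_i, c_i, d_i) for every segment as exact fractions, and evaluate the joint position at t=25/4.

Δ: Δ0=-1/3, Δ1=-1, Δ2=7, Δ3=-3
row 1: diag=10, rhs=-4; c'=1/5, d'=-2/5
row 2: denom=6−2·1/5=28/5; d'=(48−2·-2/5)/(28/5)=61/7
row 3: denom=4−1·5/28=107/28; d'=(-60−1·61/7)/(107/28)=-1924/107
back: M3=-1924/107
back: M2=61/7−5/28·-1924/107=1276/107
back: M1=-2/5−1/5·1276/107=-298/107
M: M0=0, M1=-298/107, M2=1276/107, M3=-1924/107, M4=0
seg 0: a=1, c=M0/2=0, d=(M1−M0)/(6·3)=-149/963, b=Δ0−h0·(2M0+M1)/6=340/321
seg 1: a=0, c=M1/2=-149/107, d=(M2−M1)/(6·2)=787/642, b=Δ1−h1·(2M1+M2)/6=-1001/321
seg 2: a=-2, c=M2/2=638/107, d=(M3−M2)/(6·1)=-1600/321, b=Δ2−h2·(2M2+M3)/6=1933/321
seg 3: a=5, c=M3/2=-962/107, d=(M4−M3)/(6·1)=962/321, b=Δ3−h3·(2M3+M4)/6=961/321
t_q=25/4 → seg 3, τ=1/4; S=5+961/321·τ+-962/107·τ²+962/321·τ³=17919/3424

  seg 0: a=1 b=340/321 c=0 d=-149/963
  seg 1: a=0 b=-1001/321 c=-149/107 d=787/642
  seg 2: a=-2 b=1933/321 c=638/107 d=-1600/321
  seg 3: a=5 b=961/321 c=-962/107 d=962/321
S(25/4) = 17919/3424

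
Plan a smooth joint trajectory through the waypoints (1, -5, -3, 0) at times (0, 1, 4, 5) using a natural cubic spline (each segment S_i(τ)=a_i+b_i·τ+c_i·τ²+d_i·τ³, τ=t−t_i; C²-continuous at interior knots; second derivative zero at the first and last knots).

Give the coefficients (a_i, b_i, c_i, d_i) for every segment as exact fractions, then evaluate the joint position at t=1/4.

  seg 0: a=1 b=-1129/165 c=0 d=139/165
  seg 1: a=-5 b=-712/165 c=139/55 d=-13/45
  seg 2: a=-3 b=503/165 c=-4/55 d=4/165
S(1/4) = -491/704

Δ: Δ0=-6, Δ1=2/3, Δ2=3
row 1: diag=8, rhs=40; c'=3/8, d'=5
row 2: denom=8−3·3/8=55/8; d'=(14−3·5)/(55/8)=-8/55
back: M2=-8/55
back: M1=5−3/8·-8/55=278/55
M: M0=0, M1=278/55, M2=-8/55, M3=0
seg 0: a=1, c=M0/2=0, d=(M1−M0)/(6·1)=139/165, b=Δ0−h0·(2M0+M1)/6=-1129/165
seg 1: a=-5, c=M1/2=139/55, d=(M2−M1)/(6·3)=-13/45, b=Δ1−h1·(2M1+M2)/6=-712/165
seg 2: a=-3, c=M2/2=-4/55, d=(M3−M2)/(6·1)=4/165, b=Δ2−h2·(2M2+M3)/6=503/165
t_q=1/4 → seg 0, τ=1/4; S=1+-1129/165·τ+0·τ²+139/165·τ³=-491/704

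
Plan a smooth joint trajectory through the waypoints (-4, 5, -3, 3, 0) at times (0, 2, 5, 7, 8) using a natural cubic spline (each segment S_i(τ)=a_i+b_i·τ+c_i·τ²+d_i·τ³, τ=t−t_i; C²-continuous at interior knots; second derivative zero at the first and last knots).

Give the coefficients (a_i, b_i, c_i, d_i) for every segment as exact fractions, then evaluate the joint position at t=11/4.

  seg 0: a=-4 b=10067/1518 c=0 d=-809/1518
  seg 1: a=5 b=359/1518 c=-809/253 d=3385/4554
  seg 2: a=-3 b=850/759 c=1767/506 d=-1937/1518
  seg 3: a=3 b=-170/759 c=-2107/506 d=2107/1518
S(11/4) = 119571/32384

Δ: Δ0=9/2, Δ1=-8/3, Δ2=3, Δ3=-3
row 1: diag=10, rhs=-43; c'=3/10, d'=-43/10
row 2: denom=10−3·3/10=91/10; d'=(34−3·-43/10)/(91/10)=67/13
row 3: denom=6−2·20/91=506/91; d'=(-36−2·67/13)/(506/91)=-2107/253
back: M3=-2107/253
back: M2=67/13−20/91·-2107/253=1767/253
back: M1=-43/10−3/10·1767/253=-1618/253
M: M0=0, M1=-1618/253, M2=1767/253, M3=-2107/253, M4=0
seg 0: a=-4, c=M0/2=0, d=(M1−M0)/(6·2)=-809/1518, b=Δ0−h0·(2M0+M1)/6=10067/1518
seg 1: a=5, c=M1/2=-809/253, d=(M2−M1)/(6·3)=3385/4554, b=Δ1−h1·(2M1+M2)/6=359/1518
seg 2: a=-3, c=M2/2=1767/506, d=(M3−M2)/(6·2)=-1937/1518, b=Δ2−h2·(2M2+M3)/6=850/759
seg 3: a=3, c=M3/2=-2107/506, d=(M4−M3)/(6·1)=2107/1518, b=Δ3−h3·(2M3+M4)/6=-170/759
t_q=11/4 → seg 1, τ=3/4; S=5+359/1518·τ+-809/253·τ²+3385/4554·τ³=119571/32384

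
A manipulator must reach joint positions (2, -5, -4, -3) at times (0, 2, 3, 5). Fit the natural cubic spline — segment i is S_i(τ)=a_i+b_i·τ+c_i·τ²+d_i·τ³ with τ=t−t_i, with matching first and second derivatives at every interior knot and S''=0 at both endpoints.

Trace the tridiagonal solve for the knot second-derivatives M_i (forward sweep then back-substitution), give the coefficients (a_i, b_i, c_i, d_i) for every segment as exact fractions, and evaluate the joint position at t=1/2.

Δ: Δ0=-7/2, Δ1=1, Δ2=1/2
row 1: diag=6, rhs=27; c'=1/6, d'=9/2
row 2: denom=6−1·1/6=35/6; d'=(-3−1·9/2)/(35/6)=-9/7
back: M2=-9/7
back: M1=9/2−1/6·-9/7=33/7
M: M0=0, M1=33/7, M2=-9/7, M3=0
seg 0: a=2, c=M0/2=0, d=(M1−M0)/(6·2)=11/28, b=Δ0−h0·(2M0+M1)/6=-71/14
seg 1: a=-5, c=M1/2=33/14, d=(M2−M1)/(6·1)=-1, b=Δ1−h1·(2M1+M2)/6=-5/14
seg 2: a=-4, c=M2/2=-9/14, d=(M3−M2)/(6·2)=3/28, b=Δ2−h2·(2M2+M3)/6=19/14
t_q=1/2 → seg 0, τ=1/2; S=2+-71/14·τ+0·τ²+11/28·τ³=-109/224

  seg 0: a=2 b=-71/14 c=0 d=11/28
  seg 1: a=-5 b=-5/14 c=33/14 d=-1
  seg 2: a=-4 b=19/14 c=-9/14 d=3/28
S(1/2) = -109/224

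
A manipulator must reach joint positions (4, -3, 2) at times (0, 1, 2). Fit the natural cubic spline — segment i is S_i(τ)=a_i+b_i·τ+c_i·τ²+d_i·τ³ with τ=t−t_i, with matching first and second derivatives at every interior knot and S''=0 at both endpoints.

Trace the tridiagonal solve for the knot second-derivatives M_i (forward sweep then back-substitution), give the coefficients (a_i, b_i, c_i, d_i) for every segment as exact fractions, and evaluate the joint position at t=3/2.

  seg 0: a=4 b=-10 c=0 d=3
  seg 1: a=-3 b=-1 c=9 d=-3
S(3/2) = -13/8

Δ: Δ0=-7, Δ1=5
row 1: diag=4, rhs=72; c'=1/4, d'=18
back: M1=18
M: M0=0, M1=18, M2=0
seg 0: a=4, c=M0/2=0, d=(M1−M0)/(6·1)=3, b=Δ0−h0·(2M0+M1)/6=-10
seg 1: a=-3, c=M1/2=9, d=(M2−M1)/(6·1)=-3, b=Δ1−h1·(2M1+M2)/6=-1
t_q=3/2 → seg 1, τ=1/2; S=-3+-1·τ+9·τ²+-3·τ³=-13/8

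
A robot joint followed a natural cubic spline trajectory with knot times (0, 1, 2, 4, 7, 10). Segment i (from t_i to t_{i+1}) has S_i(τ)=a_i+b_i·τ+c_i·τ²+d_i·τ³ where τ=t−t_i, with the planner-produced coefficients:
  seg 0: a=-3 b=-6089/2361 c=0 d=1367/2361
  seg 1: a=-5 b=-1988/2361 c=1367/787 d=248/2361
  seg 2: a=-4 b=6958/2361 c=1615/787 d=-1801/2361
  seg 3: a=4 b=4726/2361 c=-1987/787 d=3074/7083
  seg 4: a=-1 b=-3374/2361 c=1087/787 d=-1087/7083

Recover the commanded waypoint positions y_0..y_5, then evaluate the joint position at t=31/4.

y_0 = S_0(0) = a_0 = -3
y_1 = S_1(0) = a_1 = -5
y_2 = S_2(0) = a_2 = -4
y_3 = S_3(0) = a_3 = 4
y_4 = S_4(0) = a_4 = -1
y_5 = S_4(3) = 3
t_q=31/4 is in segment 4 (τ=3/4); S_4(τ)=-68481/50368

y_0=-3 y_1=-5 y_2=-4 y_3=4 y_4=-1 y_5=3
S(31/4) = -68481/50368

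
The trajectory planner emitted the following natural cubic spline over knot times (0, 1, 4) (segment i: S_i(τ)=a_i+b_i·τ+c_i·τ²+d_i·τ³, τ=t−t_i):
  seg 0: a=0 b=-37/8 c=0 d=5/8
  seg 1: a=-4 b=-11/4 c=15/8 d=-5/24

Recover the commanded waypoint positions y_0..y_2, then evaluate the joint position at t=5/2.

y_0 = S_0(0) = a_0 = 0
y_1 = S_1(0) = a_1 = -4
y_2 = S_1(3) = -1
t_q=5/2 is in segment 1 (τ=3/2); S_1(τ)=-295/64

y_0=0 y_1=-4 y_2=-1
S(5/2) = -295/64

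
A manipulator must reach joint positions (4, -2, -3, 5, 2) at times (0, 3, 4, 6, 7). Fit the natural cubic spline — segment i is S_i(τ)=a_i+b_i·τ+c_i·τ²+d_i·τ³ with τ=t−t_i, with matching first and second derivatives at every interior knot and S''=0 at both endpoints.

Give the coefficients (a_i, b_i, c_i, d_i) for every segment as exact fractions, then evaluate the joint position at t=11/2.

  seg 0: a=4 b=-232/125 c=0 d=-2/125
  seg 1: a=-2 b=-286/125 c=-18/125 d=179/125
  seg 2: a=-3 b=43/25 c=519/125 d=-753/500
  seg 3: a=5 b=32/125 c=-1221/250 d=407/250
S(11/2) = 15357/4000

Δ: Δ0=-2, Δ1=-1, Δ2=4, Δ3=-3
row 1: diag=8, rhs=6; c'=1/8, d'=3/4
row 2: denom=6−1·1/8=47/8; d'=(30−1·3/4)/(47/8)=234/47
row 3: denom=6−2·16/47=250/47; d'=(-42−2·234/47)/(250/47)=-1221/125
back: M3=-1221/125
back: M2=234/47−16/47·-1221/125=1038/125
back: M1=3/4−1/8·1038/125=-36/125
M: M0=0, M1=-36/125, M2=1038/125, M3=-1221/125, M4=0
seg 0: a=4, c=M0/2=0, d=(M1−M0)/(6·3)=-2/125, b=Δ0−h0·(2M0+M1)/6=-232/125
seg 1: a=-2, c=M1/2=-18/125, d=(M2−M1)/(6·1)=179/125, b=Δ1−h1·(2M1+M2)/6=-286/125
seg 2: a=-3, c=M2/2=519/125, d=(M3−M2)/(6·2)=-753/500, b=Δ2−h2·(2M2+M3)/6=43/25
seg 3: a=5, c=M3/2=-1221/250, d=(M4−M3)/(6·1)=407/250, b=Δ3−h3·(2M3+M4)/6=32/125
t_q=11/2 → seg 2, τ=3/2; S=-3+43/25·τ+519/125·τ²+-753/500·τ³=15357/4000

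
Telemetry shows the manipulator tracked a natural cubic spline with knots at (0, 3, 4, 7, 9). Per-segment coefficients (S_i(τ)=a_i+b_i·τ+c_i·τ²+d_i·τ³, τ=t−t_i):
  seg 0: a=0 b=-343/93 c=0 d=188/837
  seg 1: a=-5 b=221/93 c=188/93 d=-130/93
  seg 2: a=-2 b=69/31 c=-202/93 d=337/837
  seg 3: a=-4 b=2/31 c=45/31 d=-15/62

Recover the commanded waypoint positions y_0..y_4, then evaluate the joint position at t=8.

y_0=0 y_1=-5 y_2=-2 y_3=-4 y_4=0
S(8) = -169/62

y_0 = S_0(0) = a_0 = 0
y_1 = S_1(0) = a_1 = -5
y_2 = S_2(0) = a_2 = -2
y_3 = S_3(0) = a_3 = -4
y_4 = S_3(2) = 0
t_q=8 is in segment 3 (τ=1); S_3(τ)=-169/62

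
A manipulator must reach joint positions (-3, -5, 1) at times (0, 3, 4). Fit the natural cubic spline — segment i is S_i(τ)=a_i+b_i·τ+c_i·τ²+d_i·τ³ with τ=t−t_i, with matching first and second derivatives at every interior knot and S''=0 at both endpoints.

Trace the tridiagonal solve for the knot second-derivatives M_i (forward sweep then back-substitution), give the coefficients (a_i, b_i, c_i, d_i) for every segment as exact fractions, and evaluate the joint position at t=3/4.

Δ: Δ0=-2/3, Δ1=6
row 1: diag=8, rhs=40; c'=1/8, d'=5
back: M1=5
M: M0=0, M1=5, M2=0
seg 0: a=-3, c=M0/2=0, d=(M1−M0)/(6·3)=5/18, b=Δ0−h0·(2M0+M1)/6=-19/6
seg 1: a=-5, c=M1/2=5/2, d=(M2−M1)/(6·1)=-5/6, b=Δ1−h1·(2M1+M2)/6=13/3
t_q=3/4 → seg 0, τ=3/4; S=-3+-19/6·τ+0·τ²+5/18·τ³=-673/128

  seg 0: a=-3 b=-19/6 c=0 d=5/18
  seg 1: a=-5 b=13/3 c=5/2 d=-5/6
S(3/4) = -673/128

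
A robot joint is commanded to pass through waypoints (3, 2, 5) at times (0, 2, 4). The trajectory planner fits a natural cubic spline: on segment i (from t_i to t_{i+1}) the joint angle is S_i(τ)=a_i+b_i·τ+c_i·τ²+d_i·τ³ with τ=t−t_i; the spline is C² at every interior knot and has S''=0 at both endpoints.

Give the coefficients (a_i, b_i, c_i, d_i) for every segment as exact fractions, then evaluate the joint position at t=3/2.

Δ: Δ0=-1/2, Δ1=3/2
row 1: diag=8, rhs=12; c'=1/4, d'=3/2
back: M1=3/2
M: M0=0, M1=3/2, M2=0
seg 0: a=3, c=M0/2=0, d=(M1−M0)/(6·2)=1/8, b=Δ0−h0·(2M0+M1)/6=-1
seg 1: a=2, c=M1/2=3/4, d=(M2−M1)/(6·2)=-1/8, b=Δ1−h1·(2M1+M2)/6=1/2
t_q=3/2 → seg 0, τ=3/2; S=3+-1·τ+0·τ²+1/8·τ³=123/64

  seg 0: a=3 b=-1 c=0 d=1/8
  seg 1: a=2 b=1/2 c=3/4 d=-1/8
S(3/2) = 123/64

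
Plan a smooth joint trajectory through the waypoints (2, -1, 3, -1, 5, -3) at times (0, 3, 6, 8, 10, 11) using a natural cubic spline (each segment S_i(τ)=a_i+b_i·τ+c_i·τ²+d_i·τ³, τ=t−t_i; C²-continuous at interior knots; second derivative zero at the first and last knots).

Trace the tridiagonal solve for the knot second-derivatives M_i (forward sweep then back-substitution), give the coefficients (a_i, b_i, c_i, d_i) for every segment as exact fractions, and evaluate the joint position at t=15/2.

  seg 0: a=2 b=-2441/1149 c=0 d=1292/10341
  seg 1: a=-1 b=1435/1149 c=1292/1149 d=-3779/10341
  seg 2: a=3 b=-2150/1149 c=-829/383 d=2413/2298
  seg 3: a=-1 b=2380/1149 c=1584/383 d=-8437/4596
  seg 4: a=5 b=-3923/1149 c=-5269/766 d=5269/2298
S(15/2) = -6943/6128

Δ: Δ0=-1, Δ1=4/3, Δ2=-2, Δ3=3, Δ4=-8
row 1: diag=12, rhs=14; c'=1/4, d'=7/6
row 2: denom=10−3·1/4=37/4; d'=(-20−3·7/6)/(37/4)=-94/37
row 3: denom=8−2·8/37=280/37; d'=(30−2·-94/37)/(280/37)=649/140
row 4: denom=6−2·37/140=383/70; d'=(-66−2·649/140)/(383/70)=-5269/383
back: M4=-5269/383
back: M3=649/140−37/140·-5269/383=3168/383
back: M2=-94/37−8/37·3168/383=-1658/383
back: M1=7/6−1/4·-1658/383=2584/1149
M: M0=0, M1=2584/1149, M2=-1658/383, M3=3168/383, M4=-5269/383, M5=0
seg 0: a=2, c=M0/2=0, d=(M1−M0)/(6·3)=1292/10341, b=Δ0−h0·(2M0+M1)/6=-2441/1149
seg 1: a=-1, c=M1/2=1292/1149, d=(M2−M1)/(6·3)=-3779/10341, b=Δ1−h1·(2M1+M2)/6=1435/1149
seg 2: a=3, c=M2/2=-829/383, d=(M3−M2)/(6·2)=2413/2298, b=Δ2−h2·(2M2+M3)/6=-2150/1149
seg 3: a=-1, c=M3/2=1584/383, d=(M4−M3)/(6·2)=-8437/4596, b=Δ3−h3·(2M3+M4)/6=2380/1149
seg 4: a=5, c=M4/2=-5269/766, d=(M5−M4)/(6·1)=5269/2298, b=Δ4−h4·(2M4+M5)/6=-3923/1149
t_q=15/2 → seg 2, τ=3/2; S=3+-2150/1149·τ+-829/383·τ²+2413/2298·τ³=-6943/6128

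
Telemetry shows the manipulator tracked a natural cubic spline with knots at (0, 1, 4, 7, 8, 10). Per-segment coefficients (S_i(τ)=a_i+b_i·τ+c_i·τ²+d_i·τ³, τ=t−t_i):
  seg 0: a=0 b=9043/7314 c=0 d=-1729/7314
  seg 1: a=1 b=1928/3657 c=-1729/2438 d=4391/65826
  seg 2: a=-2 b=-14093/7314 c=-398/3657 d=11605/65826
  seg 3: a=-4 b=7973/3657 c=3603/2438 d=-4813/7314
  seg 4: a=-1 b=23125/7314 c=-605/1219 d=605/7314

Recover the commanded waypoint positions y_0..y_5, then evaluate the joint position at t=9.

y_0 = S_0(0) = a_0 = 0
y_1 = S_1(0) = a_1 = 1
y_2 = S_2(0) = a_2 = -2
y_3 = S_3(0) = a_3 = -4
y_4 = S_4(0) = a_4 = -1
y_5 = S_4(2) = 4
t_q=9 is in segment 4 (τ=1); S_4(τ)=2131/1219

y_0=0 y_1=1 y_2=-2 y_3=-4 y_4=-1 y_5=4
S(9) = 2131/1219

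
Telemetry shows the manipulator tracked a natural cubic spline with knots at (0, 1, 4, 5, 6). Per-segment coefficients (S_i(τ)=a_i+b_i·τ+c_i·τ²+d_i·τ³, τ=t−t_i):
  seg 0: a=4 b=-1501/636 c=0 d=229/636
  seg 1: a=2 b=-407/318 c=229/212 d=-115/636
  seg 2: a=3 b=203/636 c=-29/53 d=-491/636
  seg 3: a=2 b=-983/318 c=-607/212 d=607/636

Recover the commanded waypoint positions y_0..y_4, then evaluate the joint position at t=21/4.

y_0 = S_0(0) = a_0 = 4
y_1 = S_1(0) = a_1 = 2
y_2 = S_2(0) = a_2 = 3
y_3 = S_3(0) = a_3 = 2
y_4 = S_3(1) = -3
t_q=21/4 is in segment 3 (τ=1/4); S_3(τ)=14425/13568

y_0=4 y_1=2 y_2=3 y_3=2 y_4=-3
S(21/4) = 14425/13568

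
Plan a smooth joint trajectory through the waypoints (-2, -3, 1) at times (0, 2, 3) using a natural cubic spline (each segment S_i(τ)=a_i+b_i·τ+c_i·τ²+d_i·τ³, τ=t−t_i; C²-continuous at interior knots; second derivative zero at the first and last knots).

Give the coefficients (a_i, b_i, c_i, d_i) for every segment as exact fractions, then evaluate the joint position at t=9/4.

  seg 0: a=-2 b=-2 c=0 d=3/8
  seg 1: a=-3 b=5/2 c=9/4 d=-3/4
S(9/4) = -575/256

Δ: Δ0=-1/2, Δ1=4
row 1: diag=6, rhs=27; c'=1/6, d'=9/2
back: M1=9/2
M: M0=0, M1=9/2, M2=0
seg 0: a=-2, c=M0/2=0, d=(M1−M0)/(6·2)=3/8, b=Δ0−h0·(2M0+M1)/6=-2
seg 1: a=-3, c=M1/2=9/4, d=(M2−M1)/(6·1)=-3/4, b=Δ1−h1·(2M1+M2)/6=5/2
t_q=9/4 → seg 1, τ=1/4; S=-3+5/2·τ+9/4·τ²+-3/4·τ³=-575/256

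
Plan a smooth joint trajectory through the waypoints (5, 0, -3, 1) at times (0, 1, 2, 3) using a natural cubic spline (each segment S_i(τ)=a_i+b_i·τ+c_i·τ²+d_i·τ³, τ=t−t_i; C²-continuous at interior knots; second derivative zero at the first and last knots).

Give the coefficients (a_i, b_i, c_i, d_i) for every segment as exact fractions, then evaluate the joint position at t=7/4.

Δ: Δ0=-5, Δ1=-3, Δ2=4
row 1: diag=4, rhs=12; c'=1/4, d'=3
row 2: denom=4−1·1/4=15/4; d'=(42−1·3)/(15/4)=52/5
back: M2=52/5
back: M1=3−1/4·52/5=2/5
M: M0=0, M1=2/5, M2=52/5, M3=0
seg 0: a=5, c=M0/2=0, d=(M1−M0)/(6·1)=1/15, b=Δ0−h0·(2M0+M1)/6=-76/15
seg 1: a=0, c=M1/2=1/5, d=(M2−M1)/(6·1)=5/3, b=Δ1−h1·(2M1+M2)/6=-73/15
seg 2: a=-3, c=M2/2=26/5, d=(M3−M2)/(6·1)=-26/15, b=Δ2−h2·(2M2+M3)/6=8/15
t_q=7/4 → seg 1, τ=3/4; S=0+-73/15·τ+1/5·τ²+5/3·τ³=-907/320

  seg 0: a=5 b=-76/15 c=0 d=1/15
  seg 1: a=0 b=-73/15 c=1/5 d=5/3
  seg 2: a=-3 b=8/15 c=26/5 d=-26/15
S(7/4) = -907/320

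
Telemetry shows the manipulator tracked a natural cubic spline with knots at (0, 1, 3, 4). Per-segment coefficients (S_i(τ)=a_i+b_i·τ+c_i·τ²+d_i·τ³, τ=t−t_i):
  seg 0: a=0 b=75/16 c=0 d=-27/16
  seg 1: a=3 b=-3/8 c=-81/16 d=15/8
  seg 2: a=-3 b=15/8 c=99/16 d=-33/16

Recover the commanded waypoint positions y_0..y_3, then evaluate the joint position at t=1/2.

y_0=0 y_1=3 y_2=-3 y_3=3
S(1/2) = 273/128

y_0 = S_0(0) = a_0 = 0
y_1 = S_1(0) = a_1 = 3
y_2 = S_2(0) = a_2 = -3
y_3 = S_2(1) = 3
t_q=1/2 is in segment 0 (τ=1/2); S_0(τ)=273/128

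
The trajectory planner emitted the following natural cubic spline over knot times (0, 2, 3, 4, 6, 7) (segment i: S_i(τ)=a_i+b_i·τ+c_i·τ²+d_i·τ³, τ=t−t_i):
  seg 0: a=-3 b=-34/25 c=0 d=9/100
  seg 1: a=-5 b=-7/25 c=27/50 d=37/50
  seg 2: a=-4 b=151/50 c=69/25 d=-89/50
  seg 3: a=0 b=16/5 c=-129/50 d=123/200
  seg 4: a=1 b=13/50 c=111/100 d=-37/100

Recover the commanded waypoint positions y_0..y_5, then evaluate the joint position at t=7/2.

y_0 = S_0(0) = a_0 = -3
y_1 = S_1(0) = a_1 = -5
y_2 = S_2(0) = a_2 = -4
y_3 = S_3(0) = a_3 = 0
y_4 = S_4(0) = a_4 = 1
y_5 = S_4(1) = 2
t_q=7/2 is in segment 2 (τ=1/2); S_2(τ)=-809/400

y_0=-3 y_1=-5 y_2=-4 y_3=0 y_4=1 y_5=2
S(7/2) = -809/400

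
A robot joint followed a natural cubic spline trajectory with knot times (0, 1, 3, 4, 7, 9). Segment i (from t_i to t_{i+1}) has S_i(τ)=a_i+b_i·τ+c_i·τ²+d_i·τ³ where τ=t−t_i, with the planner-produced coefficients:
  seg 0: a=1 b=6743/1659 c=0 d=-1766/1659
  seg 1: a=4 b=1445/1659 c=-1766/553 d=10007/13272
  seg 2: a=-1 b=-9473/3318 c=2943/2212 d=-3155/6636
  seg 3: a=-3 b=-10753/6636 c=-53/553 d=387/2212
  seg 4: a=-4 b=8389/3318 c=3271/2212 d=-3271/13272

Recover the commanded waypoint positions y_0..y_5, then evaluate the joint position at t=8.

y_0 = S_0(0) = a_0 = 1
y_1 = S_1(0) = a_1 = 4
y_2 = S_2(0) = a_2 = -1
y_3 = S_3(0) = a_3 = -3
y_4 = S_4(0) = a_4 = -4
y_5 = S_4(2) = 5
t_q=8 is in segment 4 (τ=1); S_4(τ)=-1059/4424

y_0=1 y_1=4 y_2=-1 y_3=-3 y_4=-4 y_5=5
S(8) = -1059/4424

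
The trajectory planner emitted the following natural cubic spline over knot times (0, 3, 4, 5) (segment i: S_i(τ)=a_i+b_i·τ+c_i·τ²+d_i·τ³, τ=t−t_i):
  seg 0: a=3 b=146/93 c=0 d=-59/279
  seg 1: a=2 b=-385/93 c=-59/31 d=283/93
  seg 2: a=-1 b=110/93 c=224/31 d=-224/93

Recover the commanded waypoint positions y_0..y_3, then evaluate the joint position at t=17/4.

y_0=3 y_1=2 y_2=-1 y_3=5
S(17/4) = -9/31

y_0 = S_0(0) = a_0 = 3
y_1 = S_1(0) = a_1 = 2
y_2 = S_2(0) = a_2 = -1
y_3 = S_2(1) = 5
t_q=17/4 is in segment 2 (τ=1/4); S_2(τ)=-9/31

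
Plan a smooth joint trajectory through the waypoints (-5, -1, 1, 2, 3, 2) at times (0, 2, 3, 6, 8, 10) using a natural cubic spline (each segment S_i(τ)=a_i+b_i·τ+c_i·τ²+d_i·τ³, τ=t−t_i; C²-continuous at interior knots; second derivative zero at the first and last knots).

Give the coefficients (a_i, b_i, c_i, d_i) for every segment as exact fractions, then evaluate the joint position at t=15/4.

Δ: Δ0=2, Δ1=2, Δ2=1/3, Δ3=1/2, Δ4=-1/2
row 1: diag=6, rhs=0; c'=1/6, d'=0
row 2: denom=8−1·1/6=47/6; d'=(-10−1·0)/(47/6)=-60/47
row 3: denom=10−3·18/47=416/47; d'=(1−3·-60/47)/(416/47)=227/416
row 4: denom=8−2·47/208=785/104; d'=(-6−2·227/416)/(785/104)=-295/314
back: M4=-295/314
back: M3=227/416−47/208·-295/314=119/157
back: M2=-60/47−18/47·119/157=-246/157
back: M1=0−1/6·-246/157=41/157
M: M0=0, M1=41/157, M2=-246/157, M3=119/157, M4=-295/314, M5=0
seg 0: a=-5, c=M0/2=0, d=(M1−M0)/(6·2)=41/1884, b=Δ0−h0·(2M0+M1)/6=901/471
seg 1: a=-1, c=M1/2=41/314, d=(M2−M1)/(6·1)=-287/942, b=Δ1−h1·(2M1+M2)/6=1024/471
seg 2: a=1, c=M2/2=-123/157, d=(M3−M2)/(6·3)=365/2826, b=Δ2−h2·(2M2+M3)/6=1433/942
seg 3: a=2, c=M3/2=119/314, d=(M4−M3)/(6·2)=-533/3768, b=Δ3−h3·(2M3+M4)/6=145/471
seg 4: a=3, c=M4/2=-295/628, d=(M5−M4)/(6·2)=295/3768, b=Δ4−h4·(2M4+M5)/6=119/942
t_q=15/4 → seg 2, τ=3/4; S=1+1433/942·τ+-123/157·τ²+365/2826·τ³=35263/20096

  seg 0: a=-5 b=901/471 c=0 d=41/1884
  seg 1: a=-1 b=1024/471 c=41/314 d=-287/942
  seg 2: a=1 b=1433/942 c=-123/157 d=365/2826
  seg 3: a=2 b=145/471 c=119/314 d=-533/3768
  seg 4: a=3 b=119/942 c=-295/628 d=295/3768
S(15/4) = 35263/20096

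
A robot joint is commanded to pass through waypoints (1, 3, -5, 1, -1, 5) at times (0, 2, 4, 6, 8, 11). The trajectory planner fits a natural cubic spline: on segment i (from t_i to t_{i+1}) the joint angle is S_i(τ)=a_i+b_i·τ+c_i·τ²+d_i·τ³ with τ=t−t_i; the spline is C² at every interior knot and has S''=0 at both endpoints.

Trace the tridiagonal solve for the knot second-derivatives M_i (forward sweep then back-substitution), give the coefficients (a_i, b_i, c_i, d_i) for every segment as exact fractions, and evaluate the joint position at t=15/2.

Δ: Δ0=1, Δ1=-4, Δ2=3, Δ3=-1, Δ4=2
row 1: diag=8, rhs=-30; c'=1/4, d'=-15/4
row 2: denom=8−2·1/4=15/2; d'=(42−2·-15/4)/(15/2)=33/5
row 3: denom=8−2·4/15=112/15; d'=(-24−2·33/5)/(112/15)=-279/56
row 4: denom=10−2·15/56=265/28; d'=(18−2·-279/56)/(265/28)=783/265
back: M4=783/265
back: M3=-279/56−15/56·783/265=-306/53
back: M2=33/5−4/15·-306/53=2157/265
back: M1=-15/4−1/4·2157/265=-1533/265
M: M0=0, M1=-1533/265, M2=2157/265, M3=-306/53, M4=783/265, M5=0
seg 0: a=1, c=M0/2=0, d=(M1−M0)/(6·2)=-511/1060, b=Δ0−h0·(2M0+M1)/6=776/265
seg 1: a=3, c=M1/2=-1533/530, d=(M2−M1)/(6·2)=123/106, b=Δ1−h1·(2M1+M2)/6=-757/265
seg 2: a=-5, c=M2/2=2157/530, d=(M3−M2)/(6·2)=-1229/1060, b=Δ2−h2·(2M2+M3)/6=-133/265
seg 3: a=1, c=M3/2=-153/53, d=(M4−M3)/(6·2)=771/1060, b=Δ3−h3·(2M3+M4)/6=494/265
seg 4: a=-1, c=M4/2=783/530, d=(M5−M4)/(6·3)=-87/530, b=Δ4−h4·(2M4+M5)/6=-253/265
t_q=15/2 → seg 3, τ=3/2; S=1+494/265·τ+-153/53·τ²+771/1060·τ³=-2071/8480

  seg 0: a=1 b=776/265 c=0 d=-511/1060
  seg 1: a=3 b=-757/265 c=-1533/530 d=123/106
  seg 2: a=-5 b=-133/265 c=2157/530 d=-1229/1060
  seg 3: a=1 b=494/265 c=-153/53 d=771/1060
  seg 4: a=-1 b=-253/265 c=783/530 d=-87/530
S(15/2) = -2071/8480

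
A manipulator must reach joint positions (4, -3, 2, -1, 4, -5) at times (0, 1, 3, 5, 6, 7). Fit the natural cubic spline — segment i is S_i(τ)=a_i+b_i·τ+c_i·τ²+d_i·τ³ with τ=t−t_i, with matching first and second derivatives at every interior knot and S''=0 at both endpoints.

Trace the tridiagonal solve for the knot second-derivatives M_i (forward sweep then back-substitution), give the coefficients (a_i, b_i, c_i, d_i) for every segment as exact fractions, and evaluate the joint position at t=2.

  seg 0: a=4 b=-2088/229 c=0 d=485/229
  seg 1: a=-3 b=-633/229 c=1455/229 d=-3409/1832
  seg 2: a=2 b=147/458 c=-4407/916 d=3573/1832
  seg 3: a=-1 b=1026/229 c=1578/229 d=-1459/229
  seg 4: a=4 b=-195/229 c=-2799/229 d=933/229
S(2) = -2329/1832

Δ: Δ0=-7, Δ1=5/2, Δ2=-3/2, Δ3=5, Δ4=-9
row 1: diag=6, rhs=57; c'=1/3, d'=19/2
row 2: denom=8−2·1/3=22/3; d'=(-24−2·19/2)/(22/3)=-129/22
row 3: denom=6−2·3/11=60/11; d'=(39−2·-129/22)/(60/11)=93/10
row 4: denom=4−1·11/60=229/60; d'=(-84−1·93/10)/(229/60)=-5598/229
back: M4=-5598/229
back: M3=93/10−11/60·-5598/229=3156/229
back: M2=-129/22−3/11·3156/229=-4407/458
back: M1=19/2−1/3·-4407/458=2910/229
M: M0=0, M1=2910/229, M2=-4407/458, M3=3156/229, M4=-5598/229, M5=0
seg 0: a=4, c=M0/2=0, d=(M1−M0)/(6·1)=485/229, b=Δ0−h0·(2M0+M1)/6=-2088/229
seg 1: a=-3, c=M1/2=1455/229, d=(M2−M1)/(6·2)=-3409/1832, b=Δ1−h1·(2M1+M2)/6=-633/229
seg 2: a=2, c=M2/2=-4407/916, d=(M3−M2)/(6·2)=3573/1832, b=Δ2−h2·(2M2+M3)/6=147/458
seg 3: a=-1, c=M3/2=1578/229, d=(M4−M3)/(6·1)=-1459/229, b=Δ3−h3·(2M3+M4)/6=1026/229
seg 4: a=4, c=M4/2=-2799/229, d=(M5−M4)/(6·1)=933/229, b=Δ4−h4·(2M4+M5)/6=-195/229
t_q=2 → seg 1, τ=1; S=-3+-633/229·τ+1455/229·τ²+-3409/1832·τ³=-2329/1832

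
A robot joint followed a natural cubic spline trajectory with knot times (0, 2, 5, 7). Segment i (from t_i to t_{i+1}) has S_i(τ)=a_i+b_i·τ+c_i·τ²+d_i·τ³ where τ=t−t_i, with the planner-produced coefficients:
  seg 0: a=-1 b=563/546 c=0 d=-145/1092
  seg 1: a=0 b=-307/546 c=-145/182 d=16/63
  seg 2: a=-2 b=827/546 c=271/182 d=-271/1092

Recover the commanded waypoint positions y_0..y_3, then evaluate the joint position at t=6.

y_0=-1 y_1=0 y_2=-2 y_3=5
S(6) = 275/364

y_0 = S_0(0) = a_0 = -1
y_1 = S_1(0) = a_1 = 0
y_2 = S_2(0) = a_2 = -2
y_3 = S_2(2) = 5
t_q=6 is in segment 2 (τ=1); S_2(τ)=275/364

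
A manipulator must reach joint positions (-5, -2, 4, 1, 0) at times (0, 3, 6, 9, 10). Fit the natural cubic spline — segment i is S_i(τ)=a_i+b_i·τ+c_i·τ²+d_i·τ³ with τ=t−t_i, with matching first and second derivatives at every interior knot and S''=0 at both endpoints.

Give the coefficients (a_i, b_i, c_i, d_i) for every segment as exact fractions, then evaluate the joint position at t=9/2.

  seg 0: a=-5 b=55/108 c=0 d=53/972
  seg 1: a=-2 b=107/54 c=53/108 d=-157/972
  seg 2: a=4 b=61/108 c=-26/27 d=143/972
  seg 3: a=1 b=-67/54 c=13/36 d=-13/108
S(9/2) = 49/32

Δ: Δ0=1, Δ1=2, Δ2=-1, Δ3=-1
row 1: diag=12, rhs=6; c'=1/4, d'=1/2
row 2: denom=12−3·1/4=45/4; d'=(-18−3·1/2)/(45/4)=-26/15
row 3: denom=8−3·4/15=36/5; d'=(0−3·-26/15)/(36/5)=13/18
back: M3=13/18
back: M2=-26/15−4/15·13/18=-52/27
back: M1=1/2−1/4·-52/27=53/54
M: M0=0, M1=53/54, M2=-52/27, M3=13/18, M4=0
seg 0: a=-5, c=M0/2=0, d=(M1−M0)/(6·3)=53/972, b=Δ0−h0·(2M0+M1)/6=55/108
seg 1: a=-2, c=M1/2=53/108, d=(M2−M1)/(6·3)=-157/972, b=Δ1−h1·(2M1+M2)/6=107/54
seg 2: a=4, c=M2/2=-26/27, d=(M3−M2)/(6·3)=143/972, b=Δ2−h2·(2M2+M3)/6=61/108
seg 3: a=1, c=M3/2=13/36, d=(M4−M3)/(6·1)=-13/108, b=Δ3−h3·(2M3+M4)/6=-67/54
t_q=9/2 → seg 1, τ=3/2; S=-2+107/54·τ+53/108·τ²+-157/972·τ³=49/32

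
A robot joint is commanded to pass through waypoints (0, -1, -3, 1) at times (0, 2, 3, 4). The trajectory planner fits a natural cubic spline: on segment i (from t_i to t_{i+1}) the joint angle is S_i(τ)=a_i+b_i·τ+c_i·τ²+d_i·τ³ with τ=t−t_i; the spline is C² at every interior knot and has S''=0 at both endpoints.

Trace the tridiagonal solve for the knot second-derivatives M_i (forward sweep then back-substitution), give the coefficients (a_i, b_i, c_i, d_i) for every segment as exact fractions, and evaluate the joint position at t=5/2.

  seg 0: a=0 b=25/46 c=0 d=-6/23
  seg 1: a=-1 b=-119/46 c=-36/23 d=99/46
  seg 2: a=-3 b=17/23 c=225/46 d=-75/46
S(5/2) = -889/368

Δ: Δ0=-1/2, Δ1=-2, Δ2=4
row 1: diag=6, rhs=-9; c'=1/6, d'=-3/2
row 2: denom=4−1·1/6=23/6; d'=(36−1·-3/2)/(23/6)=225/23
back: M2=225/23
back: M1=-3/2−1/6·225/23=-72/23
M: M0=0, M1=-72/23, M2=225/23, M3=0
seg 0: a=0, c=M0/2=0, d=(M1−M0)/(6·2)=-6/23, b=Δ0−h0·(2M0+M1)/6=25/46
seg 1: a=-1, c=M1/2=-36/23, d=(M2−M1)/(6·1)=99/46, b=Δ1−h1·(2M1+M2)/6=-119/46
seg 2: a=-3, c=M2/2=225/46, d=(M3−M2)/(6·1)=-75/46, b=Δ2−h2·(2M2+M3)/6=17/23
t_q=5/2 → seg 1, τ=1/2; S=-1+-119/46·τ+-36/23·τ²+99/46·τ³=-889/368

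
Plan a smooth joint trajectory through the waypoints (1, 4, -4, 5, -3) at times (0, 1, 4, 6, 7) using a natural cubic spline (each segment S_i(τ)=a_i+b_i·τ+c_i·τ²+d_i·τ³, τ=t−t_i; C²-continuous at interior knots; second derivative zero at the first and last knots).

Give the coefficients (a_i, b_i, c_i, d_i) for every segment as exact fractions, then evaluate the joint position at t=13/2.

Δ: Δ0=3, Δ1=-8/3, Δ2=9/2, Δ3=-8
row 1: diag=8, rhs=-34; c'=3/8, d'=-17/4
row 2: denom=10−3·3/8=71/8; d'=(43−3·-17/4)/(71/8)=446/71
row 3: denom=6−2·16/71=394/71; d'=(-75−2·446/71)/(394/71)=-6217/394
back: M3=-6217/394
back: M2=446/71−16/71·-6217/394=1938/197
back: M1=-17/4−3/8·1938/197=-1564/197
M: M0=0, M1=-1564/197, M2=1938/197, M3=-6217/394, M4=0
seg 0: a=1, c=M0/2=0, d=(M1−M0)/(6·1)=-782/591, b=Δ0−h0·(2M0+M1)/6=2555/591
seg 1: a=4, c=M1/2=-782/197, d=(M2−M1)/(6·3)=1751/1773, b=Δ1−h1·(2M1+M2)/6=209/591
seg 2: a=-4, c=M2/2=969/197, d=(M3−M2)/(6·2)=-10093/4728, b=Δ2−h2·(2M2+M3)/6=1892/591
seg 3: a=5, c=M3/2=-6217/788, d=(M4−M3)/(6·1)=6217/2364, b=Δ3−h3·(2M3+M4)/6=-3239/1182
t_q=13/2 → seg 3, τ=1/2; S=5+-3239/1182·τ+-6217/788·τ²+6217/2364·τ³=12521/6304

  seg 0: a=1 b=2555/591 c=0 d=-782/591
  seg 1: a=4 b=209/591 c=-782/197 d=1751/1773
  seg 2: a=-4 b=1892/591 c=969/197 d=-10093/4728
  seg 3: a=5 b=-3239/1182 c=-6217/788 d=6217/2364
S(13/2) = 12521/6304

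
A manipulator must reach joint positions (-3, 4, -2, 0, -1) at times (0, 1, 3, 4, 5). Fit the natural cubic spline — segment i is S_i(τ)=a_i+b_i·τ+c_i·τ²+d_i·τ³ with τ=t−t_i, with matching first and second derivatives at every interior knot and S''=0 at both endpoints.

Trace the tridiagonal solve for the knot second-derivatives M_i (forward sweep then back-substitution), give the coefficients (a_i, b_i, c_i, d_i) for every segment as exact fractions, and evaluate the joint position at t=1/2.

  seg 0: a=-3 b=565/61 c=0 d=-138/61
  seg 1: a=4 b=151/61 c=-414/61 d=247/122
  seg 2: a=-2 b=-23/61 c=327/61 d=-182/61
  seg 3: a=0 b=85/61 c=-219/61 d=73/61
S(1/2) = 329/244

Δ: Δ0=7, Δ1=-3, Δ2=2, Δ3=-1
row 1: diag=6, rhs=-60; c'=1/3, d'=-10
row 2: denom=6−2·1/3=16/3; d'=(30−2·-10)/(16/3)=75/8
row 3: denom=4−1·3/16=61/16; d'=(-18−1·75/8)/(61/16)=-438/61
back: M3=-438/61
back: M2=75/8−3/16·-438/61=654/61
back: M1=-10−1/3·654/61=-828/61
M: M0=0, M1=-828/61, M2=654/61, M3=-438/61, M4=0
seg 0: a=-3, c=M0/2=0, d=(M1−M0)/(6·1)=-138/61, b=Δ0−h0·(2M0+M1)/6=565/61
seg 1: a=4, c=M1/2=-414/61, d=(M2−M1)/(6·2)=247/122, b=Δ1−h1·(2M1+M2)/6=151/61
seg 2: a=-2, c=M2/2=327/61, d=(M3−M2)/(6·1)=-182/61, b=Δ2−h2·(2M2+M3)/6=-23/61
seg 3: a=0, c=M3/2=-219/61, d=(M4−M3)/(6·1)=73/61, b=Δ3−h3·(2M3+M4)/6=85/61
t_q=1/2 → seg 0, τ=1/2; S=-3+565/61·τ+0·τ²+-138/61·τ³=329/244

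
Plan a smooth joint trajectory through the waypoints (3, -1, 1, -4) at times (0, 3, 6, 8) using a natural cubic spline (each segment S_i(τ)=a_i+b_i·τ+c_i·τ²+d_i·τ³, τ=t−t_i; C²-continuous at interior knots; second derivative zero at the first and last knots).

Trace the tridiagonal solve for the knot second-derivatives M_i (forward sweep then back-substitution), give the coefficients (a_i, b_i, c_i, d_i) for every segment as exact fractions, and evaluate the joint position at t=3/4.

Δ: Δ0=-4/3, Δ1=2/3, Δ2=-5/2
row 1: diag=12, rhs=12; c'=1/4, d'=1
row 2: denom=10−3·1/4=37/4; d'=(-19−3·1)/(37/4)=-88/37
back: M2=-88/37
back: M1=1−1/4·-88/37=59/37
M: M0=0, M1=59/37, M2=-88/37, M3=0
seg 0: a=3, c=M0/2=0, d=(M1−M0)/(6·3)=59/666, b=Δ0−h0·(2M0+M1)/6=-473/222
seg 1: a=-1, c=M1/2=59/74, d=(M2−M1)/(6·3)=-49/222, b=Δ1−h1·(2M1+M2)/6=29/111
seg 2: a=1, c=M2/2=-44/37, d=(M3−M2)/(6·2)=22/111, b=Δ2−h2·(2M2+M3)/6=-203/222
t_q=3/4 → seg 0, τ=3/4; S=3+-473/222·τ+0·τ²+59/666·τ³=6817/4736

  seg 0: a=3 b=-473/222 c=0 d=59/666
  seg 1: a=-1 b=29/111 c=59/74 d=-49/222
  seg 2: a=1 b=-203/222 c=-44/37 d=22/111
S(3/4) = 6817/4736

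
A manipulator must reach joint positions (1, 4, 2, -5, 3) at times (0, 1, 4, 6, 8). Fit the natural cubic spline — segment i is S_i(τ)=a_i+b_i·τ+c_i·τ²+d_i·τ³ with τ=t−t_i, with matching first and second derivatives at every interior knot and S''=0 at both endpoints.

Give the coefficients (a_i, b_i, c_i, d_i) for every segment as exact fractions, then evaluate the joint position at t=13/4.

Δ: Δ0=3, Δ1=-2/3, Δ2=-7/2, Δ3=4
row 1: diag=8, rhs=-22; c'=3/8, d'=-11/4
row 2: denom=10−3·3/8=71/8; d'=(-17−3·-11/4)/(71/8)=-70/71
row 3: denom=8−2·16/71=536/71; d'=(45−2·-70/71)/(536/71)=3335/536
back: M3=3335/536
back: M2=-70/71−16/71·3335/536=-160/67
back: M1=-11/4−3/8·-160/67=-497/268
M: M0=0, M1=-497/268, M2=-160/67, M3=3335/536, M4=0
seg 0: a=1, c=M0/2=0, d=(M1−M0)/(6·1)=-497/1608, b=Δ0−h0·(2M0+M1)/6=5321/1608
seg 1: a=4, c=M1/2=-497/536, d=(M2−M1)/(6·3)=-143/4824, b=Δ1−h1·(2M1+M2)/6=1915/804
seg 2: a=2, c=M2/2=-80/67, d=(M3−M2)/(6·2)=4615/6432, b=Δ2−h2·(2M2+M3)/6=-6403/1608
seg 3: a=-5, c=M3/2=3335/1072, d=(M4−M3)/(6·2)=-3335/6432, b=Δ3−h3·(2M3+M4)/6=-119/804
t_q=13/4 → seg 1, τ=9/4; S=4+1915/804·τ+-497/536·τ²+-143/4824·τ³=148445/34304

  seg 0: a=1 b=5321/1608 c=0 d=-497/1608
  seg 1: a=4 b=1915/804 c=-497/536 d=-143/4824
  seg 2: a=2 b=-6403/1608 c=-80/67 d=4615/6432
  seg 3: a=-5 b=-119/804 c=3335/1072 d=-3335/6432
S(13/4) = 148445/34304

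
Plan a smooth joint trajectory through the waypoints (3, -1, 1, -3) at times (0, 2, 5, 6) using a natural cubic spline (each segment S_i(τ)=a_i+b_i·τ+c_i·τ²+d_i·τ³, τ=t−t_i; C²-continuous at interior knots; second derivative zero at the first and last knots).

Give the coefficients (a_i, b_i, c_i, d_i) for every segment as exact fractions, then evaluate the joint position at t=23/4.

Δ: Δ0=-2, Δ1=2/3, Δ2=-4
row 1: diag=10, rhs=16; c'=3/10, d'=8/5
row 2: denom=8−3·3/10=71/10; d'=(-28−3·8/5)/(71/10)=-328/71
back: M2=-328/71
back: M1=8/5−3/10·-328/71=212/71
M: M0=0, M1=212/71, M2=-328/71, M3=0
seg 0: a=3, c=M0/2=0, d=(M1−M0)/(6·2)=53/213, b=Δ0−h0·(2M0+M1)/6=-638/213
seg 1: a=-1, c=M1/2=106/71, d=(M2−M1)/(6·3)=-30/71, b=Δ1−h1·(2M1+M2)/6=-2/213
seg 2: a=1, c=M2/2=-164/71, d=(M3−M2)/(6·1)=164/213, b=Δ2−h2·(2M2+M3)/6=-524/213
t_q=23/4 → seg 2, τ=3/4; S=1+-524/213·τ+-164/71·τ²+164/213·τ³=-2067/1136

  seg 0: a=3 b=-638/213 c=0 d=53/213
  seg 1: a=-1 b=-2/213 c=106/71 d=-30/71
  seg 2: a=1 b=-524/213 c=-164/71 d=164/213
S(23/4) = -2067/1136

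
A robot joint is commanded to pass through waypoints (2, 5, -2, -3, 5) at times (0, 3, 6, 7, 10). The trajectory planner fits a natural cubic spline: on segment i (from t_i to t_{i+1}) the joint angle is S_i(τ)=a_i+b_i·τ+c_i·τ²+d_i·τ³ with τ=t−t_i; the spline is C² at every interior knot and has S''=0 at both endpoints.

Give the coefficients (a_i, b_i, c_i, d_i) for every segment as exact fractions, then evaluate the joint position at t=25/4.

Δ: Δ0=1, Δ1=-7/3, Δ2=-1, Δ3=8/3
row 1: diag=12, rhs=-20; c'=1/4, d'=-5/3
row 2: denom=8−3·1/4=29/4; d'=(8−3·-5/3)/(29/4)=52/29
row 3: denom=8−1·4/29=228/29; d'=(22−1·52/29)/(228/29)=293/114
back: M3=293/114
back: M2=52/29−4/29·293/114=82/57
back: M1=-5/3−1/4·82/57=-77/38
M: M0=0, M1=-77/38, M2=82/57, M3=293/114, M4=0
seg 0: a=2, c=M0/2=0, d=(M1−M0)/(6·3)=-77/684, b=Δ0−h0·(2M0+M1)/6=153/76
seg 1: a=5, c=M1/2=-77/76, d=(M2−M1)/(6·3)=395/2052, b=Δ1−h1·(2M1+M2)/6=-39/38
seg 2: a=-2, c=M2/2=41/57, d=(M3−M2)/(6·1)=43/228, b=Δ2−h2·(2M2+M3)/6=-145/76
seg 3: a=-3, c=M3/2=293/228, d=(M4−M3)/(6·3)=-293/2052, b=Δ3−h3·(2M3+M4)/6=11/114
t_q=25/4 → seg 2, τ=1/4; S=-2+-145/76·τ+41/57·τ²+43/228·τ³=-11815/4864

  seg 0: a=2 b=153/76 c=0 d=-77/684
  seg 1: a=5 b=-39/38 c=-77/76 d=395/2052
  seg 2: a=-2 b=-145/76 c=41/57 d=43/228
  seg 3: a=-3 b=11/114 c=293/228 d=-293/2052
S(25/4) = -11815/4864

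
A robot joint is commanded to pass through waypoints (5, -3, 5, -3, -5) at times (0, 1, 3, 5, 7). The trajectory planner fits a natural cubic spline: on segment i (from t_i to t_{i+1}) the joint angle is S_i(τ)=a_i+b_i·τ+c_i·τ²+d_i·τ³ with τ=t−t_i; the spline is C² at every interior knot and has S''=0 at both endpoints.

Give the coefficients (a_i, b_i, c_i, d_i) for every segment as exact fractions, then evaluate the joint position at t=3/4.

Δ: Δ0=-8, Δ1=4, Δ2=-4, Δ3=-1
row 1: diag=6, rhs=72; c'=1/3, d'=12
row 2: denom=8−2·1/3=22/3; d'=(-48−2·12)/(22/3)=-108/11
row 3: denom=8−2·3/11=82/11; d'=(18−2·-108/11)/(82/11)=207/41
back: M3=207/41
back: M2=-108/11−3/11·207/41=-459/41
back: M1=12−1/3·-459/41=645/41
M: M0=0, M1=645/41, M2=-459/41, M3=207/41, M4=0
seg 0: a=5, c=M0/2=0, d=(M1−M0)/(6·1)=215/82, b=Δ0−h0·(2M0+M1)/6=-871/82
seg 1: a=-3, c=M1/2=645/82, d=(M2−M1)/(6·2)=-92/41, b=Δ1−h1·(2M1+M2)/6=-113/41
seg 2: a=5, c=M2/2=-459/82, d=(M3−M2)/(6·2)=111/82, b=Δ2−h2·(2M2+M3)/6=73/41
seg 3: a=-3, c=M3/2=207/82, d=(M4−M3)/(6·2)=-69/164, b=Δ3−h3·(2M3+M4)/6=-179/41
t_q=3/4 → seg 0, τ=3/4; S=5+-871/82·τ+0·τ²+215/82·τ³=-9763/5248

  seg 0: a=5 b=-871/82 c=0 d=215/82
  seg 1: a=-3 b=-113/41 c=645/82 d=-92/41
  seg 2: a=5 b=73/41 c=-459/82 d=111/82
  seg 3: a=-3 b=-179/41 c=207/82 d=-69/164
S(3/4) = -9763/5248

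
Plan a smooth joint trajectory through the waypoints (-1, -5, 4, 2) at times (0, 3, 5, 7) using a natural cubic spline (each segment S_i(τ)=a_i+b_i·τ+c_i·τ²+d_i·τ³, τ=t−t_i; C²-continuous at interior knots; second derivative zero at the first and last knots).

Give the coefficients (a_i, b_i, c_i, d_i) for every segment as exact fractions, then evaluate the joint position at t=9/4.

Δ: Δ0=-4/3, Δ1=9/2, Δ2=-1
row 1: diag=10, rhs=35; c'=1/5, d'=7/2
row 2: denom=8−2·1/5=38/5; d'=(-33−2·7/2)/(38/5)=-100/19
back: M2=-100/19
back: M1=7/2−1/5·-100/19=173/38
M: M0=0, M1=173/38, M2=-100/19, M3=0
seg 0: a=-1, c=M0/2=0, d=(M1−M0)/(6·3)=173/684, b=Δ0−h0·(2M0+M1)/6=-823/228
seg 1: a=-5, c=M1/2=173/76, d=(M2−M1)/(6·2)=-373/456, b=Δ1−h1·(2M1+M2)/6=367/114
seg 2: a=4, c=M2/2=-50/19, d=(M3−M2)/(6·2)=25/57, b=Δ2−h2·(2M2+M3)/6=143/57
t_q=9/4 → seg 0, τ=9/4; S=-1+-823/228·τ+0·τ²+173/684·τ³=-30355/4864

  seg 0: a=-1 b=-823/228 c=0 d=173/684
  seg 1: a=-5 b=367/114 c=173/76 d=-373/456
  seg 2: a=4 b=143/57 c=-50/19 d=25/57
S(9/4) = -30355/4864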